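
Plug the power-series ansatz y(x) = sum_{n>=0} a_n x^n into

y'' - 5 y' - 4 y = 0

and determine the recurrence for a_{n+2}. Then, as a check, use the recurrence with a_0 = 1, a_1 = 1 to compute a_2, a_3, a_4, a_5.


Substitute y = sum_n a_n x^n.
y''(x) has coefficient (n+2)(n+1) a_{n+2} at x^n;
-5 y'(x) has coefficient -5 (n+1) a_{n+1} at x^n;
-4 y(x) has coefficient -4 a_n at x^n.
Matching x^n: (n+2)(n+1) a_{n+2} - 5 (n+1) a_{n+1} - 4 a_n = 0.
Thus a_{n+2} = [5 (n+1) a_{n+1} + 4 a_n] / ((n+1)(n+2)).

Check with a_0 = 1, a_1 = 1 (apply the recurrence for n = 0, 1, 2, 3): a_0 = 1, a_1 = 1, a_2 = 9/2, a_3 = 49/6, a_4 = 281/24, a_5 = 1601/120.

a_(n+2) = [5 (n+1) a_(n+1) + 4 a_n] / ((n+1)(n+2)); check: a_0 = 1, a_1 = 1, a_2 = 9/2, a_3 = 49/6, a_4 = 281/24, a_5 = 1601/120


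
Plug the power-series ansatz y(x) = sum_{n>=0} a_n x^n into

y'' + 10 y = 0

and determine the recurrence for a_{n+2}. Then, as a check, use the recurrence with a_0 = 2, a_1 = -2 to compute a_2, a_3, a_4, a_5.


Substitute y = sum_n a_n x^n into y'' + (const) y = 0.
y''(x) = sum_{n>=0} (n+2)(n+1) a_{n+2} x^n.
The ODE becomes sum_n [(n+2)(n+1) a_{n+2} + 10 a_n] x^n = 0.
Setting each coefficient to zero gives the recurrence:
  (n+2)(n+1) a_{n+2} + 10 a_n = 0,
  a_{n+2} = -10 / ((n+1)(n+2)) a_n.

Check with a_0 = 2, a_1 = -2 (apply the recurrence for n = 0, 1, 2, 3): a_0 = 2, a_1 = -2, a_2 = -10, a_3 = 10/3, a_4 = 25/3, a_5 = -5/3.

a_{n+2} = -10/((n+1)(n+2)) * a_n; check: a_0 = 2, a_1 = -2, a_2 = -10, a_3 = 10/3, a_4 = 25/3, a_5 = -5/3


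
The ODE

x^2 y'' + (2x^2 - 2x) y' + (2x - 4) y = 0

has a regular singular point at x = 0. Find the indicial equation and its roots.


Divide by x^2 to reach normal form y'' + P_1(x) y' + P_2(x) y = 0 with P_1(x) = 2 - 2/x and P_2(x) = 2/x - 4/x^2.
x = 0 is a singular point because the y'-coefficient 2 - 2/x has a pole at x = 0 and the y-coefficient 2/x - 4/x^2 has a pole at x = 0.
It is a regular singular point because x P_1(x) = p(x) = 2x - 2 and x^2 P_2(x) = q(x) = 2x - 4 are polynomials, hence analytic at x = 0.
p(0) = -2,  q(0) = -4.
Indicial equation: r(r-1) + p(0) r + q(0) = 0, i.e. r^2 + (p(0) - 1) r + q(0) = 0, i.e. r^2 - 3 r - 4 = 0.
Discriminant: (-3)^2 - 4(-4) = 25, so r = (3 ± 5)/2.
Solving: r_1 = 4, r_2 = -1.

indicial: r^2 - 3 r - 4 = 0; roots r_1 = 4, r_2 = -1


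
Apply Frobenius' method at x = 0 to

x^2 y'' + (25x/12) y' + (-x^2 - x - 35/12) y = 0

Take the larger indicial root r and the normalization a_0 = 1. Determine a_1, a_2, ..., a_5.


Write in Frobenius form y'' + (p(x)/x) y' + (q(x)/x^2) y = 0:
  p(x) = 25/12,  q(x) = -x^2 - x - 35/12.
Indicial equation: r(r-1) + (25/12) r + (-35/12) = 0 -> roots r_1 = 5/4, r_2 = -7/3.
Take r = r_1 = 5/4. Let y(x) = x^r sum_{n>=0} a_n x^n with a_0 = 1.
Substitute y = x^r sum a_n x^n and match x^{r+n}. The recurrence is
  D(n) a_n - 1 a_{n-1} - 1 a_{n-2} = 0,  where D(n) = (r+n)(r+n-1) + (25/12)(r+n) + (-35/12).
  a_n = [1 a_{n-1} + 1 a_{n-2}] / D(n).
Since the indicial polynomial factors as (r - r_1)(r - r_2), D(n) = (r_1 + n - r_1)(r_1 + n - r_2) = n(n + 43/12).
Evaluating step by step (a_0 = 1):
  n = 1: D(1) = 1(1 + 43/12) = 55/12; numerator = 1(1) = 1; a_1 = (1)/(55/12) = 12/55
  n = 2: D(2) = 2(2 + 43/12) = 67/6; numerator = 1(12/55) + 1(1) = 67/55; a_2 = (67/55)/(67/6) = 6/55
  n = 3: D(3) = 3(3 + 43/12) = 79/4; numerator = 1(6/55) + 1(12/55) = 18/55; a_3 = (18/55)/(79/4) = 72/4345
  n = 4: D(4) = 4(4 + 43/12) = 91/3; numerator = 1(72/4345) + 1(6/55) = 546/4345; a_4 = (546/4345)/(91/3) = 18/4345
  n = 5: D(5) = 5(5 + 43/12) = 515/12; numerator = 1(18/4345) + 1(72/4345) = 18/869; a_5 = (18/869)/(515/12) = 216/447535

r = 5/4; a_0 = 1; a_1 = 12/55; a_2 = 6/55; a_3 = 72/4345; a_4 = 18/4345; a_5 = 216/447535


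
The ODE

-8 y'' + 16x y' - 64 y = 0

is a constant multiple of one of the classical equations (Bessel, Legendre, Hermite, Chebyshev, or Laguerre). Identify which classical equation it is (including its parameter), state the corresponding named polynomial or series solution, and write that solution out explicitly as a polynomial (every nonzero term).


All three coefficients share the factor -8; dividing through by -8 gives  y'' - 2x y' + 8 y = 0.
This matches the Hermite equation y'' - 2x y' + 2n y = 0 with 2n = 8, so n = 4; the polynomial solution is H_4(x).
With y = sum_k a_k x^k, matching x^k gives (k+2)(k+1) a_{k+2} = 2(k - n) a_k = 2(k - 4) a_k. The right side vanishes at k = 4, so the series with the parity of 4 terminates at degree 4.
Standard normalization: leading coefficient of H_n is 2^n, so a_4 = 2^4 = 16. Work downward with a_k = (k+1)(k+2) a_{k+2} / (2(k - n)):
  a_2 = (3)(4)(16) / (2(2 - 4)) = 192/(-4) = -48
  a_0 = (1)(2)(-48) / (2(0 - 4)) = -96/(-8) = 12
Hence H_4(x) = 16 x^4 - 48 x^2 + 12.

H_4(x); series = 16 x^4 - 48 x^2 + 12


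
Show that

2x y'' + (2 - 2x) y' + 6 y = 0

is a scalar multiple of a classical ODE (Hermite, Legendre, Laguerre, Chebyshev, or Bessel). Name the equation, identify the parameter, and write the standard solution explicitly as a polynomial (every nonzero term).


All three coefficients share the factor 2; dividing through by 2 gives  x y'' + (1 - x) y' + 3 y = 0.
This matches the Laguerre equation x y'' + (1 - x) y' + n y = 0 with n = 3; the polynomial solution is L_3(x).
With y = sum_k a_k x^k, matching x^k gives (k+1)k a_{k+1} + (k+1) a_{k+1} - k a_k + n a_k = 0, i.e. (k+1)^2 a_{k+1} = (k - n) a_k = (k - 3) a_k. The right side vanishes at k = 3, so the series terminates at degree 3.
Standard normalization L_n(0) = 1 gives a_0 = 1. Work upward with a_{k+1} = (k - 3) a_k / (k+1)^2:
  a_1 = (0 - 3)(1) / 1^2 = -3/1 = -3
  a_2 = (1 - 3)(-3) / 2^2 = 6/4 = 3/2
  a_3 = (2 - 3)(3/2) / 3^2 = (-3/2)/9 = -1/6
Hence L_3(x) = -x^3/6 + 3 x^2/2 - 3 x + 1.

L_3(x); series = -x^3/6 + 3 x^2/2 - 3 x + 1


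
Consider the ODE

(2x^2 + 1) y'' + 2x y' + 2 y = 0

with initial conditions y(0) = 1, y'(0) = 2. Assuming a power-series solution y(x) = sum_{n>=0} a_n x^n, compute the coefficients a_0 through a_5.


Ansatz: y(x) = sum_{n>=0} a_n x^n, so y'(x) = sum_{n>=1} n a_n x^(n-1) and y''(x) = sum_{n>=2} n(n-1) a_n x^(n-2).
Substitute into P(x) y'' + Q(x) y' + R(x) y = 0 with P(x) = 2x^2 + 1, Q(x) = 2x, R(x) = 2, and match powers of x.
Initial conditions: a_0 = 1, a_1 = 2.
Setting the coefficient of each power of x to zero and solving order by order (substituting the coefficients already found):
  x^0: 2 a_2 + 2 a_0 = 0  ->  2 a_2 = -2 a_0 = -2  ->  a_2 = -1
  x^1: 6 a_3 + 4 a_1 = 0  ->  6 a_3 = -4 a_1 = -8  ->  a_3 = -4/3
  x^2: 12 a_4 + 10 a_2 = 0  ->  12 a_4 = -10 a_2 = 10  ->  a_4 = 5/6
  x^3: 20 a_5 + 20 a_3 = 0  ->  20 a_5 = -20 a_3 = 80/3  ->  a_5 = 4/3
Truncated series: y(x) = 1 + 2 x - x^2 - (4/3) x^3 + (5/6) x^4 + (4/3) x^5 + O(x^6).

a_0 = 1; a_1 = 2; a_2 = -1; a_3 = -4/3; a_4 = 5/6; a_5 = 4/3


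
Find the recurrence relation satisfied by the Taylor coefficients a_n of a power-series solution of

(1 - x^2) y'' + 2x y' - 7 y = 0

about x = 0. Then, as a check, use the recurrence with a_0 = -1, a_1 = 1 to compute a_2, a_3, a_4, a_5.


Substitute y = sum_n a_n x^n.
(1 - 1 x^2) y'' contributes (n+2)(n+1) a_{n+2} - n(n-1) a_n at x^n.
2 x y'(x) contributes 2 n a_n at x^n.
-7 y(x) contributes -7 a_n at x^n.
Matching x^n: (n+2)(n+1) a_{n+2} + (-n(n-1) + 2 n - 7) a_n = 0.
Thus a_{n+2} = (n(n-1) - 2 n + 7) / ((n+1)(n+2)) * a_n.

Check with a_0 = -1, a_1 = 1 (apply the recurrence for n = 0, 1, 2, 3): a_0 = -1, a_1 = 1, a_2 = -7/2, a_3 = 5/6, a_4 = -35/24, a_5 = 7/24.

a_(n+2) = (n(n-1) - 2 n + 7) / ((n+1)(n+2)) * a_n; check: a_0 = -1, a_1 = 1, a_2 = -7/2, a_3 = 5/6, a_4 = -35/24, a_5 = 7/24


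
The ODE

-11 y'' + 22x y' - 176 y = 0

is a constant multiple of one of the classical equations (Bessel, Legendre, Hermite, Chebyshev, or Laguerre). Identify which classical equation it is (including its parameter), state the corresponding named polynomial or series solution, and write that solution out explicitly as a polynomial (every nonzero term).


All three coefficients share the factor -11; dividing through by -11 gives  y'' - 2x y' + 16 y = 0.
This matches the Hermite equation y'' - 2x y' + 2n y = 0 with 2n = 16, so n = 8; the polynomial solution is H_8(x).
With y = sum_k a_k x^k, matching x^k gives (k+2)(k+1) a_{k+2} = 2(k - n) a_k = 2(k - 8) a_k. The right side vanishes at k = 8, so the series with the parity of 8 terminates at degree 8.
Standard normalization: leading coefficient of H_n is 2^n, so a_8 = 2^8 = 256. Work downward with a_k = (k+1)(k+2) a_{k+2} / (2(k - n)):
  a_6 = (7)(8)(256) / (2(6 - 8)) = 14336/(-4) = -3584
  a_4 = (5)(6)(-3584) / (2(4 - 8)) = -107520/(-8) = 13440
  a_2 = (3)(4)(13440) / (2(2 - 8)) = 161280/(-12) = -13440
  a_0 = (1)(2)(-13440) / (2(0 - 8)) = -26880/(-16) = 1680
Hence H_8(x) = 256 x^8 - 3584 x^6 + 13440 x^4 - 13440 x^2 + 1680.

H_8(x); series = 256 x^8 - 3584 x^6 + 13440 x^4 - 13440 x^2 + 1680


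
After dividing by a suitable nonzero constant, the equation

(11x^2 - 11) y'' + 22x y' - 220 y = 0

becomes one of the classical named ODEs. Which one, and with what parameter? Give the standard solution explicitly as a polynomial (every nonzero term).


All three coefficients share the factor -11; dividing through by -11 gives  (1 - x^2) y'' - 2x y' + 20 y = 0.
This matches the Legendre equation (1 - x^2) y'' - 2x y' + n(n+1) y = 0 (note the -2x y' term) with n(n+1) = 20, so n = 4; the polynomial solution is P_4(x).
With y = sum_k a_k x^k, matching x^k gives (k+2)(k+1) a_{k+2} = [k(k+1) - n(n+1)] a_k = (k - 4)(k + 5) a_k. The right side vanishes at k = 4, so the series with the parity of 4 terminates at degree 4.
Standard normalization (P_n(1) = 1): leading coefficient (2n)!/(2^n (n!)^2) = 40320/(16*576) = 35/8, so a_4 = 35/8. Work downward with a_k = (k+1)(k+2) a_{k+2} / ((k - 4)(k + 5)):
  a_2 = (3)(4)(35/8) / ((2 - 4)(2 + 5)) = (105/2)/(-14) = -15/4
  a_0 = (1)(2)(-15/4) / ((0 - 4)(0 + 5)) = (-15/2)/(-20) = 3/8
Hence P_4(x) = 35 x^4/8 - 15 x^2/4 + 3/8.

P_4(x); series = 35 x^4/8 - 15 x^2/4 + 3/8


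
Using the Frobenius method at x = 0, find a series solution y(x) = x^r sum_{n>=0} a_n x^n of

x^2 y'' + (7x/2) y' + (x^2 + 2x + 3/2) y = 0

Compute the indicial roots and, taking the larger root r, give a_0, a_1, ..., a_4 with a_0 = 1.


Write in Frobenius form y'' + (p(x)/x) y' + (q(x)/x^2) y = 0:
  p(x) = 7/2,  q(x) = x^2 + 2x + 3/2.
Indicial equation: r(r-1) + (7/2) r + (3/2) = 0 -> roots r_1 = -1, r_2 = -3/2.
Take r = r_1 = -1. Let y(x) = x^r sum_{n>=0} a_n x^n with a_0 = 1.
Substitute y = x^r sum a_n x^n and match x^{r+n}. The recurrence is
  D(n) a_n + 2 a_{n-1} + 1 a_{n-2} = 0,  where D(n) = (r+n)(r+n-1) + (7/2)(r+n) + (3/2).
  a_n = [-2 a_{n-1} - 1 a_{n-2}] / D(n).
Since the indicial polynomial factors as (r - r_1)(r - r_2), D(n) = (r_1 + n - r_1)(r_1 + n - r_2) = n(n + 1/2).
Evaluating step by step (a_0 = 1):
  n = 1: D(1) = 1(1 + 1/2) = 3/2; numerator = -2(1) = -2; a_1 = (-2)/(3/2) = -4/3
  n = 2: D(2) = 2(2 + 1/2) = 5; numerator = -2(-4/3) - 1(1) = 5/3; a_2 = (5/3)/(5) = 1/3
  n = 3: D(3) = 3(3 + 1/2) = 21/2; numerator = -2(1/3) - 1(-4/3) = 2/3; a_3 = (2/3)/(21/2) = 4/63
  n = 4: D(4) = 4(4 + 1/2) = 18; numerator = -2(4/63) - 1(1/3) = -29/63; a_4 = (-29/63)/(18) = -29/1134

r = -1; a_0 = 1; a_1 = -4/3; a_2 = 1/3; a_3 = 4/63; a_4 = -29/1134


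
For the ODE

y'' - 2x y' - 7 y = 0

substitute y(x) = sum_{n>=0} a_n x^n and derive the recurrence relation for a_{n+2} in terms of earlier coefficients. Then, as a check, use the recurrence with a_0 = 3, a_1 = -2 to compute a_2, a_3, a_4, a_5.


Substitute y = sum_n a_n x^n.
y''(x) has coefficient (n+2)(n+1) a_{n+2} at x^n;
-2 x y'(x) has coefficient -2 n a_n at x^n (shift);
-7 y(x) has coefficient -7 a_n at x^n.
Matching x^n: (n+2)(n+1) a_{n+2} + (-2n - 7) a_n = 0.
Thus a_{n+2} = (2n + 7) / ((n+1)(n+2)) * a_n.

Check with a_0 = 3, a_1 = -2 (apply the recurrence for n = 0, 1, 2, 3): a_0 = 3, a_1 = -2, a_2 = 21/2, a_3 = -3, a_4 = 77/8, a_5 = -39/20.

a_(n+2) = (2n + 7) / ((n+1)(n+2)) * a_n; check: a_0 = 3, a_1 = -2, a_2 = 21/2, a_3 = -3, a_4 = 77/8, a_5 = -39/20


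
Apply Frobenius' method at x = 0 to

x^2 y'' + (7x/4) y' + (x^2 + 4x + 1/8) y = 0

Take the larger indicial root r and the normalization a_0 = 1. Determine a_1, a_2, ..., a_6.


Write in Frobenius form y'' + (p(x)/x) y' + (q(x)/x^2) y = 0:
  p(x) = 7/4,  q(x) = x^2 + 4x + 1/8.
Indicial equation: r(r-1) + (7/4) r + (1/8) = 0 -> roots r_1 = -1/4, r_2 = -1/2.
Take r = r_1 = -1/4. Let y(x) = x^r sum_{n>=0} a_n x^n with a_0 = 1.
Substitute y = x^r sum a_n x^n and match x^{r+n}. The recurrence is
  D(n) a_n + 4 a_{n-1} + 1 a_{n-2} = 0,  where D(n) = (r+n)(r+n-1) + (7/4)(r+n) + (1/8).
  a_n = [-4 a_{n-1} - 1 a_{n-2}] / D(n).
Since the indicial polynomial factors as (r - r_1)(r - r_2), D(n) = (r_1 + n - r_1)(r_1 + n - r_2) = n(n + 1/4).
Evaluating step by step (a_0 = 1):
  n = 1: D(1) = 1(1 + 1/4) = 5/4; numerator = -4(1) = -4; a_1 = (-4)/(5/4) = -16/5
  n = 2: D(2) = 2(2 + 1/4) = 9/2; numerator = -4(-16/5) - 1(1) = 59/5; a_2 = (59/5)/(9/2) = 118/45
  n = 3: D(3) = 3(3 + 1/4) = 39/4; numerator = -4(118/45) - 1(-16/5) = -328/45; a_3 = (-328/45)/(39/4) = -1312/1755
  n = 4: D(4) = 4(4 + 1/4) = 17; numerator = -4(-1312/1755) - 1(118/45) = 646/1755; a_4 = (646/1755)/(17) = 38/1755
  n = 5: D(5) = 5(5 + 1/4) = 105/4; numerator = -4(38/1755) - 1(-1312/1755) = 232/351; a_5 = (232/351)/(105/4) = 928/36855
  n = 6: D(6) = 6(6 + 1/4) = 75/2; numerator = -4(928/36855) - 1(38/1755) = -902/7371; a_6 = (-902/7371)/(75/2) = -1804/552825

r = -1/4; a_0 = 1; a_1 = -16/5; a_2 = 118/45; a_3 = -1312/1755; a_4 = 38/1755; a_5 = 928/36855; a_6 = -1804/552825


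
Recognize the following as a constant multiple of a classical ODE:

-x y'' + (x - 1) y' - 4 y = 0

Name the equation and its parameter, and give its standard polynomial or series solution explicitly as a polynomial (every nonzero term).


All three coefficients share the factor -1; dividing through by -1 gives  x y'' + (1 - x) y' + 4 y = 0.
This matches the Laguerre equation x y'' + (1 - x) y' + n y = 0 with n = 4; the polynomial solution is L_4(x).
With y = sum_k a_k x^k, matching x^k gives (k+1)k a_{k+1} + (k+1) a_{k+1} - k a_k + n a_k = 0, i.e. (k+1)^2 a_{k+1} = (k - n) a_k = (k - 4) a_k. The right side vanishes at k = 4, so the series terminates at degree 4.
Standard normalization L_n(0) = 1 gives a_0 = 1. Work upward with a_{k+1} = (k - 4) a_k / (k+1)^2:
  a_1 = (0 - 4)(1) / 1^2 = -4/1 = -4
  a_2 = (1 - 4)(-4) / 2^2 = 12/4 = 3
  a_3 = (2 - 4)(3) / 3^2 = -6/9 = -2/3
  a_4 = (3 - 4)(-2/3) / 4^2 = (2/3)/16 = 1/24
Hence L_4(x) = x^4/24 - 2 x^3/3 + 3 x^2 - 4 x + 1.

L_4(x); series = x^4/24 - 2 x^3/3 + 3 x^2 - 4 x + 1


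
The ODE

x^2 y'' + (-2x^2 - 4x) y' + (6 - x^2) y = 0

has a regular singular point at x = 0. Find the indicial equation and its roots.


Divide by x^2 to reach normal form y'' + P_1(x) y' + P_2(x) y = 0 with P_1(x) = -2 - 4/x and P_2(x) = -1 + 6/x^2.
x = 0 is a singular point because the y'-coefficient -2 - 4/x has a pole at x = 0 and the y-coefficient -1 + 6/x^2 has a pole at x = 0.
It is a regular singular point because x P_1(x) = p(x) = -2x - 4 and x^2 P_2(x) = q(x) = 6 - x^2 are polynomials, hence analytic at x = 0.
p(0) = -4,  q(0) = 6.
Indicial equation: r(r-1) + p(0) r + q(0) = 0, i.e. r^2 + (p(0) - 1) r + q(0) = 0, i.e. r^2 - 5 r + 6 = 0.
Discriminant: (-5)^2 - 4(6) = 1, so r = (5 ± 1)/2.
Solving: r_1 = 3, r_2 = 2.

indicial: r^2 - 5 r + 6 = 0; roots r_1 = 3, r_2 = 2


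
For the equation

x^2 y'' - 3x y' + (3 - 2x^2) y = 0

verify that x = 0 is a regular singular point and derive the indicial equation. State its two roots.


Divide by x^2 to reach normal form y'' + P_1(x) y' + P_2(x) y = 0 with P_1(x) = -3/x and P_2(x) = -2 + 3/x^2.
x = 0 is a singular point because the y'-coefficient -3/x has a pole at x = 0 and the y-coefficient -2 + 3/x^2 has a pole at x = 0.
It is a regular singular point because x P_1(x) = p(x) = -3 and x^2 P_2(x) = q(x) = 3 - 2x^2 are polynomials, hence analytic at x = 0.
p(0) = -3,  q(0) = 3.
Indicial equation: r(r-1) + p(0) r + q(0) = 0, i.e. r^2 + (p(0) - 1) r + q(0) = 0, i.e. r^2 - 4 r + 3 = 0.
Discriminant: (-4)^2 - 4(3) = 4, so r = (4 ± 2)/2.
Solving: r_1 = 3, r_2 = 1.

indicial: r^2 - 4 r + 3 = 0; roots r_1 = 3, r_2 = 1


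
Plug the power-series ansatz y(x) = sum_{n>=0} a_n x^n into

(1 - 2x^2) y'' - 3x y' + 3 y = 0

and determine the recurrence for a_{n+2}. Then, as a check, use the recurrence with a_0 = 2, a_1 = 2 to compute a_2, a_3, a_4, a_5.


Substitute y = sum_n a_n x^n.
(1 - 2 x^2) y'' contributes (n+2)(n+1) a_{n+2} - 2 n(n-1) a_n at x^n.
-3 x y'(x) contributes -3 n a_n at x^n.
3 y(x) contributes 3 a_n at x^n.
Matching x^n: (n+2)(n+1) a_{n+2} + (-2 n(n-1) - 3 n + 3) a_n = 0.
Thus a_{n+2} = (2 n(n-1) + 3 n - 3) / ((n+1)(n+2)) * a_n.

Check with a_0 = 2, a_1 = 2 (apply the recurrence for n = 0, 1, 2, 3): a_0 = 2, a_1 = 2, a_2 = -3, a_3 = 0, a_4 = -7/4, a_5 = 0.

a_(n+2) = (2 n(n-1) + 3 n - 3) / ((n+1)(n+2)) * a_n; check: a_0 = 2, a_1 = 2, a_2 = -3, a_3 = 0, a_4 = -7/4, a_5 = 0


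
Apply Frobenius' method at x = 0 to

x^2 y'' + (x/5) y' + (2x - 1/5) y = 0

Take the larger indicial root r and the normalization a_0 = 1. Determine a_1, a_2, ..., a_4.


Write in Frobenius form y'' + (p(x)/x) y' + (q(x)/x^2) y = 0:
  p(x) = 1/5,  q(x) = 2x - 1/5.
Indicial equation: r(r-1) + (1/5) r + (-1/5) = 0 -> roots r_1 = 1, r_2 = -1/5.
Take r = r_1 = 1. Let y(x) = x^r sum_{n>=0} a_n x^n with a_0 = 1.
Substitute y = x^r sum a_n x^n and match x^{r+n}. The recurrence is
  D(n) a_n + 2 a_{n-1} = 0,  where D(n) = (r+n)(r+n-1) + (1/5)(r+n) + (-1/5).
  a_n = -2 / D(n) * a_{n-1}.
Since the indicial polynomial factors as (r - r_1)(r - r_2), D(n) = (r_1 + n - r_1)(r_1 + n - r_2) = n(n + 6/5).
Evaluating step by step (a_0 = 1):
  n = 1: D(1) = 1(1 + 6/5) = 11/5; numerator = -2(1) = -2; a_1 = (-2)/(11/5) = -10/11
  n = 2: D(2) = 2(2 + 6/5) = 32/5; numerator = -2(-10/11) = 20/11; a_2 = (20/11)/(32/5) = 25/88
  n = 3: D(3) = 3(3 + 6/5) = 63/5; numerator = -2(25/88) = -25/44; a_3 = (-25/44)/(63/5) = -125/2772
  n = 4: D(4) = 4(4 + 6/5) = 104/5; numerator = -2(-125/2772) = 125/1386; a_4 = (125/1386)/(104/5) = 625/144144

r = 1; a_0 = 1; a_1 = -10/11; a_2 = 25/88; a_3 = -125/2772; a_4 = 625/144144


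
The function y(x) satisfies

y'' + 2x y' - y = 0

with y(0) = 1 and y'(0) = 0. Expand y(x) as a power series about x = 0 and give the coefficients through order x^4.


Ansatz: y(x) = sum_{n>=0} a_n x^n, so y'(x) = sum_{n>=1} n a_n x^(n-1) and y''(x) = sum_{n>=2} n(n-1) a_n x^(n-2).
Substitute into P(x) y'' + Q(x) y' + R(x) y = 0 with P(x) = 1, Q(x) = 2x, R(x) = -1, and match powers of x.
Initial conditions: a_0 = 1, a_1 = 0.
Setting the coefficient of each power of x to zero and solving order by order (substituting the coefficients already found):
  x^0: 2 a_2 - a_0 = 0  ->  2 a_2 = a_0 = 1  ->  a_2 = 1/2
  x^1: 6 a_3 + a_1 = 0  ->  6 a_3 = -a_1 = 0  ->  a_3 = 0
  x^2: 12 a_4 + 3 a_2 = 0  ->  12 a_4 = -3 a_2 = -3/2  ->  a_4 = -1/8
Truncated series: y(x) = 1 + (1/2) x^2 - (1/8) x^4 + O(x^5).

a_0 = 1; a_1 = 0; a_2 = 1/2; a_3 = 0; a_4 = -1/8


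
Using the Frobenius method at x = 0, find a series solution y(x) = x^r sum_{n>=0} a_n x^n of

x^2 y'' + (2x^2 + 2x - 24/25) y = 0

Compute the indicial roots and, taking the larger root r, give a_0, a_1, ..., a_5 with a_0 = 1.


Write in Frobenius form y'' + (p(x)/x) y' + (q(x)/x^2) y = 0:
  p(x) = 0,  q(x) = 2x^2 + 2x - 24/25.
Indicial equation: r(r-1) + (0) r + (-24/25) = 0 -> roots r_1 = 8/5, r_2 = -3/5.
Take r = r_1 = 8/5. Let y(x) = x^r sum_{n>=0} a_n x^n with a_0 = 1.
Substitute y = x^r sum a_n x^n and match x^{r+n}. The recurrence is
  D(n) a_n + 2 a_{n-1} + 2 a_{n-2} = 0,  where D(n) = (r+n)(r+n-1) + (0)(r+n) + (-24/25).
  a_n = [-2 a_{n-1} - 2 a_{n-2}] / D(n).
Since the indicial polynomial factors as (r - r_1)(r - r_2), D(n) = (r_1 + n - r_1)(r_1 + n - r_2) = n(n + 11/5).
Evaluating step by step (a_0 = 1):
  n = 1: D(1) = 1(1 + 11/5) = 16/5; numerator = -2(1) = -2; a_1 = (-2)/(16/5) = -5/8
  n = 2: D(2) = 2(2 + 11/5) = 42/5; numerator = -2(-5/8) - 2(1) = -3/4; a_2 = (-3/4)/(42/5) = -5/56
  n = 3: D(3) = 3(3 + 11/5) = 78/5; numerator = -2(-5/56) - 2(-5/8) = 10/7; a_3 = (10/7)/(78/5) = 25/273
  n = 4: D(4) = 4(4 + 11/5) = 124/5; numerator = -2(25/273) - 2(-5/56) = -5/1092; a_4 = (-5/1092)/(124/5) = -25/135408
  n = 5: D(5) = 5(5 + 11/5) = 36; numerator = -2(-25/135408) - 2(25/273) = -4125/22568; a_5 = (-4125/22568)/(36) = -1375/270816

r = 8/5; a_0 = 1; a_1 = -5/8; a_2 = -5/56; a_3 = 25/273; a_4 = -25/135408; a_5 = -1375/270816


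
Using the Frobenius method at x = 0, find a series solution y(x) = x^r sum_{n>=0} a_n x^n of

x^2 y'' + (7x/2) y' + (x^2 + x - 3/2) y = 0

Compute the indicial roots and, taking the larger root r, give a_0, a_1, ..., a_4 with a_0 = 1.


Write in Frobenius form y'' + (p(x)/x) y' + (q(x)/x^2) y = 0:
  p(x) = 7/2,  q(x) = x^2 + x - 3/2.
Indicial equation: r(r-1) + (7/2) r + (-3/2) = 0 -> roots r_1 = 1/2, r_2 = -3.
Take r = r_1 = 1/2. Let y(x) = x^r sum_{n>=0} a_n x^n with a_0 = 1.
Substitute y = x^r sum a_n x^n and match x^{r+n}. The recurrence is
  D(n) a_n + 1 a_{n-1} + 1 a_{n-2} = 0,  where D(n) = (r+n)(r+n-1) + (7/2)(r+n) + (-3/2).
  a_n = [-1 a_{n-1} - 1 a_{n-2}] / D(n).
Since the indicial polynomial factors as (r - r_1)(r - r_2), D(n) = (r_1 + n - r_1)(r_1 + n - r_2) = n(n + 7/2).
Evaluating step by step (a_0 = 1):
  n = 1: D(1) = 1(1 + 7/2) = 9/2; numerator = -1(1) = -1; a_1 = (-1)/(9/2) = -2/9
  n = 2: D(2) = 2(2 + 7/2) = 11; numerator = -1(-2/9) - 1(1) = -7/9; a_2 = (-7/9)/(11) = -7/99
  n = 3: D(3) = 3(3 + 7/2) = 39/2; numerator = -1(-7/99) - 1(-2/9) = 29/99; a_3 = (29/99)/(39/2) = 58/3861
  n = 4: D(4) = 4(4 + 7/2) = 30; numerator = -1(58/3861) - 1(-7/99) = 215/3861; a_4 = (215/3861)/(30) = 43/23166

r = 1/2; a_0 = 1; a_1 = -2/9; a_2 = -7/99; a_3 = 58/3861; a_4 = 43/23166


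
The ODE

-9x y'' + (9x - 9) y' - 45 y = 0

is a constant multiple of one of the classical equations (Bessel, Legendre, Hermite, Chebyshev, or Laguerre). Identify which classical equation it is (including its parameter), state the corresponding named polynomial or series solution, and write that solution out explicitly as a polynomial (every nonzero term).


All three coefficients share the factor -9; dividing through by -9 gives  x y'' + (1 - x) y' + 5 y = 0.
This matches the Laguerre equation x y'' + (1 - x) y' + n y = 0 with n = 5; the polynomial solution is L_5(x).
With y = sum_k a_k x^k, matching x^k gives (k+1)k a_{k+1} + (k+1) a_{k+1} - k a_k + n a_k = 0, i.e. (k+1)^2 a_{k+1} = (k - n) a_k = (k - 5) a_k. The right side vanishes at k = 5, so the series terminates at degree 5.
Standard normalization L_n(0) = 1 gives a_0 = 1. Work upward with a_{k+1} = (k - 5) a_k / (k+1)^2:
  a_1 = (0 - 5)(1) / 1^2 = -5/1 = -5
  a_2 = (1 - 5)(-5) / 2^2 = 20/4 = 5
  a_3 = (2 - 5)(5) / 3^2 = -15/9 = -5/3
  a_4 = (3 - 5)(-5/3) / 4^2 = (10/3)/16 = 5/24
  a_5 = (4 - 5)(5/24) / 5^2 = (-5/24)/25 = -1/120
Hence L_5(x) = -x^5/120 + 5 x^4/24 - 5 x^3/3 + 5 x^2 - 5 x + 1.

L_5(x); series = -x^5/120 + 5 x^4/24 - 5 x^3/3 + 5 x^2 - 5 x + 1


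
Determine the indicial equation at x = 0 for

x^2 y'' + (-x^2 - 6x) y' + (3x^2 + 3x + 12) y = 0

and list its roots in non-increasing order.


Divide by x^2 to reach normal form y'' + P_1(x) y' + P_2(x) y = 0 with P_1(x) = -1 - 6/x and P_2(x) = 3 + 3/x + 12/x^2.
x = 0 is a singular point because the y'-coefficient -1 - 6/x has a pole at x = 0 and the y-coefficient 3 + 3/x + 12/x^2 has a pole at x = 0.
It is a regular singular point because x P_1(x) = p(x) = -x - 6 and x^2 P_2(x) = q(x) = 3x^2 + 3x + 12 are polynomials, hence analytic at x = 0.
p(0) = -6,  q(0) = 12.
Indicial equation: r(r-1) + p(0) r + q(0) = 0, i.e. r^2 + (p(0) - 1) r + q(0) = 0, i.e. r^2 - 7 r + 12 = 0.
Discriminant: (-7)^2 - 4(12) = 1, so r = (7 ± 1)/2.
Solving: r_1 = 4, r_2 = 3.

indicial: r^2 - 7 r + 12 = 0; roots r_1 = 4, r_2 = 3


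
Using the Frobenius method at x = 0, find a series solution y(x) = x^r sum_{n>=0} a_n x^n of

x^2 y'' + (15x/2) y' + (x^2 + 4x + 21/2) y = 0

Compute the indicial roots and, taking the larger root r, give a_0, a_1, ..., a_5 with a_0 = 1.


Write in Frobenius form y'' + (p(x)/x) y' + (q(x)/x^2) y = 0:
  p(x) = 15/2,  q(x) = x^2 + 4x + 21/2.
Indicial equation: r(r-1) + (15/2) r + (21/2) = 0 -> roots r_1 = -3, r_2 = -7/2.
Take r = r_1 = -3. Let y(x) = x^r sum_{n>=0} a_n x^n with a_0 = 1.
Substitute y = x^r sum a_n x^n and match x^{r+n}. The recurrence is
  D(n) a_n + 4 a_{n-1} + 1 a_{n-2} = 0,  where D(n) = (r+n)(r+n-1) + (15/2)(r+n) + (21/2).
  a_n = [-4 a_{n-1} - 1 a_{n-2}] / D(n).
Since the indicial polynomial factors as (r - r_1)(r - r_2), D(n) = (r_1 + n - r_1)(r_1 + n - r_2) = n(n + 1/2).
Evaluating step by step (a_0 = 1):
  n = 1: D(1) = 1(1 + 1/2) = 3/2; numerator = -4(1) = -4; a_1 = (-4)/(3/2) = -8/3
  n = 2: D(2) = 2(2 + 1/2) = 5; numerator = -4(-8/3) - 1(1) = 29/3; a_2 = (29/3)/(5) = 29/15
  n = 3: D(3) = 3(3 + 1/2) = 21/2; numerator = -4(29/15) - 1(-8/3) = -76/15; a_3 = (-76/15)/(21/2) = -152/315
  n = 4: D(4) = 4(4 + 1/2) = 18; numerator = -4(-152/315) - 1(29/15) = -1/315; a_4 = (-1/315)/(18) = -1/5670
  n = 5: D(5) = 5(5 + 1/2) = 55/2; numerator = -4(-1/5670) - 1(-152/315) = 274/567; a_5 = (274/567)/(55/2) = 548/31185

r = -3; a_0 = 1; a_1 = -8/3; a_2 = 29/15; a_3 = -152/315; a_4 = -1/5670; a_5 = 548/31185


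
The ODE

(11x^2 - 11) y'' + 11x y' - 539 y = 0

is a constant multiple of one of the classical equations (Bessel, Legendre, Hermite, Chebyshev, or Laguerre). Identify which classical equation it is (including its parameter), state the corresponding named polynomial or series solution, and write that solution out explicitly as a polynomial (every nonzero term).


All three coefficients share the factor -11; dividing through by -11 gives  (1 - x^2) y'' - x y' + 49 y = 0.
This matches the Chebyshev equation (1 - x^2) y'' - x y' + n^2 y = 0 (note the -x y' term, not -2x y') with n^2 = 49, so n = 7; the polynomial solution is T_7(x).
With y = sum_k a_k x^k, matching x^k gives (k+2)(k+1) a_{k+2} = (k^2 - n^2) a_k = (k - 7)(k + 7) a_k. The right side vanishes at k = 7, so the series with the parity of 7 terminates at degree 7.
Standard normalization: leading coefficient of T_n is 2^(n-1), so a_7 = 2^6 = 64. Work downward with a_k = (k+1)(k+2) a_{k+2} / ((k - 7)(k + 7)):
  a_5 = (6)(7)(64) / ((5 - 7)(5 + 7)) = 2688/(-24) = -112
  a_3 = (4)(5)(-112) / ((3 - 7)(3 + 7)) = -2240/(-40) = 56
  a_1 = (2)(3)(56) / ((1 - 7)(1 + 7)) = 336/(-48) = -7
Hence T_7(x) = 64 x^7 - 112 x^5 + 56 x^3 - 7 x.

T_7(x); series = 64 x^7 - 112 x^5 + 56 x^3 - 7 x


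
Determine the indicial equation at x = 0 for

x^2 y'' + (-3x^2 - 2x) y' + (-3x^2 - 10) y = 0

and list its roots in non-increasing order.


Divide by x^2 to reach normal form y'' + P_1(x) y' + P_2(x) y = 0 with P_1(x) = -3 - 2/x and P_2(x) = -3 - 10/x^2.
x = 0 is a singular point because the y'-coefficient -3 - 2/x has a pole at x = 0 and the y-coefficient -3 - 10/x^2 has a pole at x = 0.
It is a regular singular point because x P_1(x) = p(x) = -3x - 2 and x^2 P_2(x) = q(x) = -3x^2 - 10 are polynomials, hence analytic at x = 0.
p(0) = -2,  q(0) = -10.
Indicial equation: r(r-1) + p(0) r + q(0) = 0, i.e. r^2 + (p(0) - 1) r + q(0) = 0, i.e. r^2 - 3 r - 10 = 0.
Discriminant: (-3)^2 - 4(-10) = 49, so r = (3 ± 7)/2.
Solving: r_1 = 5, r_2 = -2.

indicial: r^2 - 3 r - 10 = 0; roots r_1 = 5, r_2 = -2


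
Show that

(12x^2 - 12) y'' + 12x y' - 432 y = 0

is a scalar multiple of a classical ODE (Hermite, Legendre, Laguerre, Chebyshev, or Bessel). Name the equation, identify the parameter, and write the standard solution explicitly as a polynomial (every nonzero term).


All three coefficients share the factor -12; dividing through by -12 gives  (1 - x^2) y'' - x y' + 36 y = 0.
This matches the Chebyshev equation (1 - x^2) y'' - x y' + n^2 y = 0 (note the -x y' term, not -2x y') with n^2 = 36, so n = 6; the polynomial solution is T_6(x).
With y = sum_k a_k x^k, matching x^k gives (k+2)(k+1) a_{k+2} = (k^2 - n^2) a_k = (k - 6)(k + 6) a_k. The right side vanishes at k = 6, so the series with the parity of 6 terminates at degree 6.
Standard normalization: leading coefficient of T_n is 2^(n-1), so a_6 = 2^5 = 32. Work downward with a_k = (k+1)(k+2) a_{k+2} / ((k - 6)(k + 6)):
  a_4 = (5)(6)(32) / ((4 - 6)(4 + 6)) = 960/(-20) = -48
  a_2 = (3)(4)(-48) / ((2 - 6)(2 + 6)) = -576/(-32) = 18
  a_0 = (1)(2)(18) / ((0 - 6)(0 + 6)) = 36/(-36) = -1
Hence T_6(x) = 32 x^6 - 48 x^4 + 18 x^2 - 1.

T_6(x); series = 32 x^6 - 48 x^4 + 18 x^2 - 1


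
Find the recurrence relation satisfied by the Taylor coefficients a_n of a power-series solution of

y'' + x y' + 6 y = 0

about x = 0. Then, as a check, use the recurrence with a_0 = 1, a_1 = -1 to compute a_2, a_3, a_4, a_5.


Substitute y = sum_n a_n x^n.
y''(x) has coefficient (n+2)(n+1) a_{n+2} at x^n;
x y'(x) has coefficient n a_n at x^n (shift);
6 y(x) has coefficient 6 a_n at x^n.
Matching x^n: (n+2)(n+1) a_{n+2} + (n + 6) a_n = 0.
Thus a_{n+2} = (-n - 6) / ((n+1)(n+2)) * a_n.

Check with a_0 = 1, a_1 = -1 (apply the recurrence for n = 0, 1, 2, 3): a_0 = 1, a_1 = -1, a_2 = -3, a_3 = 7/6, a_4 = 2, a_5 = -21/40.

a_(n+2) = (-n - 6) / ((n+1)(n+2)) * a_n; check: a_0 = 1, a_1 = -1, a_2 = -3, a_3 = 7/6, a_4 = 2, a_5 = -21/40


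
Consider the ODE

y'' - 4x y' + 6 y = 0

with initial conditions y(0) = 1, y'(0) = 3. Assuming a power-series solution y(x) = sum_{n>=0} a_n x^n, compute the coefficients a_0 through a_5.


Ansatz: y(x) = sum_{n>=0} a_n x^n, so y'(x) = sum_{n>=1} n a_n x^(n-1) and y''(x) = sum_{n>=2} n(n-1) a_n x^(n-2).
Substitute into P(x) y'' + Q(x) y' + R(x) y = 0 with P(x) = 1, Q(x) = -4x, R(x) = 6, and match powers of x.
Initial conditions: a_0 = 1, a_1 = 3.
Setting the coefficient of each power of x to zero and solving order by order (substituting the coefficients already found):
  x^0: 2 a_2 + 6 a_0 = 0  ->  2 a_2 = -6 a_0 = -6  ->  a_2 = -3
  x^1: 6 a_3 + 2 a_1 = 0  ->  6 a_3 = -2 a_1 = -6  ->  a_3 = -1
  x^2: 12 a_4 - 2 a_2 = 0  ->  12 a_4 = 2 a_2 = -6  ->  a_4 = -1/2
  x^3: 20 a_5 - 6 a_3 = 0  ->  20 a_5 = 6 a_3 = -6  ->  a_5 = -3/10
Truncated series: y(x) = 1 + 3 x - 3 x^2 - x^3 - (1/2) x^4 - (3/10) x^5 + O(x^6).

a_0 = 1; a_1 = 3; a_2 = -3; a_3 = -1; a_4 = -1/2; a_5 = -3/10


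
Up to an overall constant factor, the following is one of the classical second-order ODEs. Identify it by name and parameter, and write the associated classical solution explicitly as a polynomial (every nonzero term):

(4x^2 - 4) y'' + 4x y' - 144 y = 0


All three coefficients share the factor -4; dividing through by -4 gives  (1 - x^2) y'' - x y' + 36 y = 0.
This matches the Chebyshev equation (1 - x^2) y'' - x y' + n^2 y = 0 (note the -x y' term, not -2x y') with n^2 = 36, so n = 6; the polynomial solution is T_6(x).
With y = sum_k a_k x^k, matching x^k gives (k+2)(k+1) a_{k+2} = (k^2 - n^2) a_k = (k - 6)(k + 6) a_k. The right side vanishes at k = 6, so the series with the parity of 6 terminates at degree 6.
Standard normalization: leading coefficient of T_n is 2^(n-1), so a_6 = 2^5 = 32. Work downward with a_k = (k+1)(k+2) a_{k+2} / ((k - 6)(k + 6)):
  a_4 = (5)(6)(32) / ((4 - 6)(4 + 6)) = 960/(-20) = -48
  a_2 = (3)(4)(-48) / ((2 - 6)(2 + 6)) = -576/(-32) = 18
  a_0 = (1)(2)(18) / ((0 - 6)(0 + 6)) = 36/(-36) = -1
Hence T_6(x) = 32 x^6 - 48 x^4 + 18 x^2 - 1.

T_6(x); series = 32 x^6 - 48 x^4 + 18 x^2 - 1


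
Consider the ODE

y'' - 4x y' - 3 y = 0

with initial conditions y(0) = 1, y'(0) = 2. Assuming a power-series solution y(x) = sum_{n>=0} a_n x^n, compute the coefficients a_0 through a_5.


Ansatz: y(x) = sum_{n>=0} a_n x^n, so y'(x) = sum_{n>=1} n a_n x^(n-1) and y''(x) = sum_{n>=2} n(n-1) a_n x^(n-2).
Substitute into P(x) y'' + Q(x) y' + R(x) y = 0 with P(x) = 1, Q(x) = -4x, R(x) = -3, and match powers of x.
Initial conditions: a_0 = 1, a_1 = 2.
Setting the coefficient of each power of x to zero and solving order by order (substituting the coefficients already found):
  x^0: 2 a_2 - 3 a_0 = 0  ->  2 a_2 = 3 a_0 = 3  ->  a_2 = 3/2
  x^1: 6 a_3 - 7 a_1 = 0  ->  6 a_3 = 7 a_1 = 14  ->  a_3 = 7/3
  x^2: 12 a_4 - 11 a_2 = 0  ->  12 a_4 = 11 a_2 = 33/2  ->  a_4 = 11/8
  x^3: 20 a_5 - 15 a_3 = 0  ->  20 a_5 = 15 a_3 = 35  ->  a_5 = 7/4
Truncated series: y(x) = 1 + 2 x + (3/2) x^2 + (7/3) x^3 + (11/8) x^4 + (7/4) x^5 + O(x^6).

a_0 = 1; a_1 = 2; a_2 = 3/2; a_3 = 7/3; a_4 = 11/8; a_5 = 7/4


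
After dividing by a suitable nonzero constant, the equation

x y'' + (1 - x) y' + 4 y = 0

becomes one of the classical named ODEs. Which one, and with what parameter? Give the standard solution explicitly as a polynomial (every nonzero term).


The equation is already in a standard form:  x y'' + (1 - x) y' + 4 y = 0.
This matches the Laguerre equation x y'' + (1 - x) y' + n y = 0 with n = 4; the polynomial solution is L_4(x).
With y = sum_k a_k x^k, matching x^k gives (k+1)k a_{k+1} + (k+1) a_{k+1} - k a_k + n a_k = 0, i.e. (k+1)^2 a_{k+1} = (k - n) a_k = (k - 4) a_k. The right side vanishes at k = 4, so the series terminates at degree 4.
Standard normalization L_n(0) = 1 gives a_0 = 1. Work upward with a_{k+1} = (k - 4) a_k / (k+1)^2:
  a_1 = (0 - 4)(1) / 1^2 = -4/1 = -4
  a_2 = (1 - 4)(-4) / 2^2 = 12/4 = 3
  a_3 = (2 - 4)(3) / 3^2 = -6/9 = -2/3
  a_4 = (3 - 4)(-2/3) / 4^2 = (2/3)/16 = 1/24
Hence L_4(x) = x^4/24 - 2 x^3/3 + 3 x^2 - 4 x + 1.

L_4(x); series = x^4/24 - 2 x^3/3 + 3 x^2 - 4 x + 1


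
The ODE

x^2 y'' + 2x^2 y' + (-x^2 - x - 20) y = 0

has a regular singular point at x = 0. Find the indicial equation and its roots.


Divide by x^2 to reach normal form y'' + P_1(x) y' + P_2(x) y = 0 with P_1(x) = 2 and P_2(x) = -1 - 1/x - 20/x^2.
x = 0 is a singular point because the y-coefficient -1 - 1/x - 20/x^2 has a pole at x = 0.
It is a regular singular point because x P_1(x) = p(x) = 2x and x^2 P_2(x) = q(x) = -x^2 - x - 20 are polynomials, hence analytic at x = 0.
p(0) = 0,  q(0) = -20.
Indicial equation: r(r-1) + p(0) r + q(0) = 0, i.e. r^2 + (p(0) - 1) r + q(0) = 0, i.e. r^2 - 1 r - 20 = 0.
Discriminant: (-1)^2 - 4(-20) = 81, so r = (1 ± 9)/2.
Solving: r_1 = 5, r_2 = -4.

indicial: r^2 - 1 r - 20 = 0; roots r_1 = 5, r_2 = -4


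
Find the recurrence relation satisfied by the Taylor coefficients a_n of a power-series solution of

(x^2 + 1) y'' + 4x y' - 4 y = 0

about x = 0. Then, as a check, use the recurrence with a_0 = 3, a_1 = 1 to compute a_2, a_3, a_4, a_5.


Substitute y = sum_n a_n x^n.
(1 + 1 x^2) y'' contributes (n+2)(n+1) a_{n+2} + n(n-1) a_n at x^n.
4 x y'(x) contributes 4 n a_n at x^n.
-4 y(x) contributes -4 a_n at x^n.
Matching x^n: (n+2)(n+1) a_{n+2} + (n(n-1) + 4 n - 4) a_n = 0.
Thus a_{n+2} = (-n(n-1) - 4 n + 4) / ((n+1)(n+2)) * a_n.

Check with a_0 = 3, a_1 = 1 (apply the recurrence for n = 0, 1, 2, 3): a_0 = 3, a_1 = 1, a_2 = 6, a_3 = 0, a_4 = -3, a_5 = 0.

a_(n+2) = (-n(n-1) - 4 n + 4) / ((n+1)(n+2)) * a_n; check: a_0 = 3, a_1 = 1, a_2 = 6, a_3 = 0, a_4 = -3, a_5 = 0


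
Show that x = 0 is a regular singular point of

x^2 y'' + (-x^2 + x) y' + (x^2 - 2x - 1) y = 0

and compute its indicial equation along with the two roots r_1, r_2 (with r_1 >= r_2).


Divide by x^2 to reach normal form y'' + P_1(x) y' + P_2(x) y = 0 with P_1(x) = -1 + 1/x and P_2(x) = 1 - 2/x - 1/x^2.
x = 0 is a singular point because the y'-coefficient -1 + 1/x has a pole at x = 0 and the y-coefficient 1 - 2/x - 1/x^2 has a pole at x = 0.
It is a regular singular point because x P_1(x) = p(x) = 1 - x and x^2 P_2(x) = q(x) = x^2 - 2x - 1 are polynomials, hence analytic at x = 0.
p(0) = 1,  q(0) = -1.
Indicial equation: r(r-1) + p(0) r + q(0) = 0, i.e. r^2 + (p(0) - 1) r + q(0) = 0, i.e. r^2 - 1 = 0.
Discriminant: (0)^2 - 4(-1) = 4, so r = (0 ± 2)/2.
Solving: r_1 = 1, r_2 = -1.

indicial: r^2 - 1 = 0; roots r_1 = 1, r_2 = -1


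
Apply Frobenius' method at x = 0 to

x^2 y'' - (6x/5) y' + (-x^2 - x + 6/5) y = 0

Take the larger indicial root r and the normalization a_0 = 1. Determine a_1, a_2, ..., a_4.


Write in Frobenius form y'' + (p(x)/x) y' + (q(x)/x^2) y = 0:
  p(x) = -6/5,  q(x) = -x^2 - x + 6/5.
Indicial equation: r(r-1) + (-6/5) r + (6/5) = 0 -> roots r_1 = 6/5, r_2 = 1.
Take r = r_1 = 6/5. Let y(x) = x^r sum_{n>=0} a_n x^n with a_0 = 1.
Substitute y = x^r sum a_n x^n and match x^{r+n}. The recurrence is
  D(n) a_n - 1 a_{n-1} - 1 a_{n-2} = 0,  where D(n) = (r+n)(r+n-1) + (-6/5)(r+n) + (6/5).
  a_n = [1 a_{n-1} + 1 a_{n-2}] / D(n).
Since the indicial polynomial factors as (r - r_1)(r - r_2), D(n) = (r_1 + n - r_1)(r_1 + n - r_2) = n(n + 1/5).
Evaluating step by step (a_0 = 1):
  n = 1: D(1) = 1(1 + 1/5) = 6/5; numerator = 1(1) = 1; a_1 = (1)/(6/5) = 5/6
  n = 2: D(2) = 2(2 + 1/5) = 22/5; numerator = 1(5/6) + 1(1) = 11/6; a_2 = (11/6)/(22/5) = 5/12
  n = 3: D(3) = 3(3 + 1/5) = 48/5; numerator = 1(5/12) + 1(5/6) = 5/4; a_3 = (5/4)/(48/5) = 25/192
  n = 4: D(4) = 4(4 + 1/5) = 84/5; numerator = 1(25/192) + 1(5/12) = 35/64; a_4 = (35/64)/(84/5) = 25/768

r = 6/5; a_0 = 1; a_1 = 5/6; a_2 = 5/12; a_3 = 25/192; a_4 = 25/768


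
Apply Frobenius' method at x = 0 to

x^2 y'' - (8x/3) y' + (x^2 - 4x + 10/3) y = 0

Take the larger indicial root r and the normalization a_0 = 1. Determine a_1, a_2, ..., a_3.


Write in Frobenius form y'' + (p(x)/x) y' + (q(x)/x^2) y = 0:
  p(x) = -8/3,  q(x) = x^2 - 4x + 10/3.
Indicial equation: r(r-1) + (-8/3) r + (10/3) = 0 -> roots r_1 = 2, r_2 = 5/3.
Take r = r_1 = 2. Let y(x) = x^r sum_{n>=0} a_n x^n with a_0 = 1.
Substitute y = x^r sum a_n x^n and match x^{r+n}. The recurrence is
  D(n) a_n - 4 a_{n-1} + 1 a_{n-2} = 0,  where D(n) = (r+n)(r+n-1) + (-8/3)(r+n) + (10/3).
  a_n = [4 a_{n-1} - 1 a_{n-2}] / D(n).
Since the indicial polynomial factors as (r - r_1)(r - r_2), D(n) = (r_1 + n - r_1)(r_1 + n - r_2) = n(n + 1/3).
Evaluating step by step (a_0 = 1):
  n = 1: D(1) = 1(1 + 1/3) = 4/3; numerator = 4(1) = 4; a_1 = (4)/(4/3) = 3
  n = 2: D(2) = 2(2 + 1/3) = 14/3; numerator = 4(3) - 1(1) = 11; a_2 = (11)/(14/3) = 33/14
  n = 3: D(3) = 3(3 + 1/3) = 10; numerator = 4(33/14) - 1(3) = 45/7; a_3 = (45/7)/(10) = 9/14

r = 2; a_0 = 1; a_1 = 3; a_2 = 33/14; a_3 = 9/14


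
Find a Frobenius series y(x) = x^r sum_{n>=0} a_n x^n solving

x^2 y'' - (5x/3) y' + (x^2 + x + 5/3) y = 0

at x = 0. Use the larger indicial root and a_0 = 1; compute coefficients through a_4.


Write in Frobenius form y'' + (p(x)/x) y' + (q(x)/x^2) y = 0:
  p(x) = -5/3,  q(x) = x^2 + x + 5/3.
Indicial equation: r(r-1) + (-5/3) r + (5/3) = 0 -> roots r_1 = 5/3, r_2 = 1.
Take r = r_1 = 5/3. Let y(x) = x^r sum_{n>=0} a_n x^n with a_0 = 1.
Substitute y = x^r sum a_n x^n and match x^{r+n}. The recurrence is
  D(n) a_n + 1 a_{n-1} + 1 a_{n-2} = 0,  where D(n) = (r+n)(r+n-1) + (-5/3)(r+n) + (5/3).
  a_n = [-1 a_{n-1} - 1 a_{n-2}] / D(n).
Since the indicial polynomial factors as (r - r_1)(r - r_2), D(n) = (r_1 + n - r_1)(r_1 + n - r_2) = n(n + 2/3).
Evaluating step by step (a_0 = 1):
  n = 1: D(1) = 1(1 + 2/3) = 5/3; numerator = -1(1) = -1; a_1 = (-1)/(5/3) = -3/5
  n = 2: D(2) = 2(2 + 2/3) = 16/3; numerator = -1(-3/5) - 1(1) = -2/5; a_2 = (-2/5)/(16/3) = -3/40
  n = 3: D(3) = 3(3 + 2/3) = 11; numerator = -1(-3/40) - 1(-3/5) = 27/40; a_3 = (27/40)/(11) = 27/440
  n = 4: D(4) = 4(4 + 2/3) = 56/3; numerator = -1(27/440) - 1(-3/40) = 3/220; a_4 = (3/220)/(56/3) = 9/12320

r = 5/3; a_0 = 1; a_1 = -3/5; a_2 = -3/40; a_3 = 27/440; a_4 = 9/12320


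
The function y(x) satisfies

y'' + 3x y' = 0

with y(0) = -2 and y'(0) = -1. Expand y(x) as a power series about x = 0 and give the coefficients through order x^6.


Ansatz: y(x) = sum_{n>=0} a_n x^n, so y'(x) = sum_{n>=1} n a_n x^(n-1) and y''(x) = sum_{n>=2} n(n-1) a_n x^(n-2).
Substitute into P(x) y'' + Q(x) y' + R(x) y = 0 with P(x) = 1, Q(x) = 3x, R(x) = 0, and match powers of x.
Initial conditions: a_0 = -2, a_1 = -1.
Setting the coefficient of each power of x to zero and solving order by order (substituting the coefficients already found):
  x^0: 2 a_2 = 0  ->  a_2 = 0
  x^1: 6 a_3 + 3 a_1 = 0  ->  6 a_3 = -3 a_1 = 3  ->  a_3 = 1/2
  x^2: 12 a_4 + 6 a_2 = 0  ->  12 a_4 = -6 a_2 = 0  ->  a_4 = 0
  x^3: 20 a_5 + 9 a_3 = 0  ->  20 a_5 = -9 a_3 = -9/2  ->  a_5 = -9/40
  x^4: 30 a_6 + 12 a_4 = 0  ->  30 a_6 = -12 a_4 = 0  ->  a_6 = 0
Truncated series: y(x) = -2 - x + (1/2) x^3 - (9/40) x^5 + O(x^7).

a_0 = -2; a_1 = -1; a_2 = 0; a_3 = 1/2; a_4 = 0; a_5 = -9/40; a_6 = 0


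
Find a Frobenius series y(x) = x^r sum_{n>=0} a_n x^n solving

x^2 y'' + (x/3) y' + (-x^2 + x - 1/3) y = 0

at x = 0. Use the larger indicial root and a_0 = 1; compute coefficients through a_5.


Write in Frobenius form y'' + (p(x)/x) y' + (q(x)/x^2) y = 0:
  p(x) = 1/3,  q(x) = -x^2 + x - 1/3.
Indicial equation: r(r-1) + (1/3) r + (-1/3) = 0 -> roots r_1 = 1, r_2 = -1/3.
Take r = r_1 = 1. Let y(x) = x^r sum_{n>=0} a_n x^n with a_0 = 1.
Substitute y = x^r sum a_n x^n and match x^{r+n}. The recurrence is
  D(n) a_n + 1 a_{n-1} - 1 a_{n-2} = 0,  where D(n) = (r+n)(r+n-1) + (1/3)(r+n) + (-1/3).
  a_n = [-1 a_{n-1} + 1 a_{n-2}] / D(n).
Since the indicial polynomial factors as (r - r_1)(r - r_2), D(n) = (r_1 + n - r_1)(r_1 + n - r_2) = n(n + 4/3).
Evaluating step by step (a_0 = 1):
  n = 1: D(1) = 1(1 + 4/3) = 7/3; numerator = -1(1) = -1; a_1 = (-1)/(7/3) = -3/7
  n = 2: D(2) = 2(2 + 4/3) = 20/3; numerator = -1(-3/7) + 1(1) = 10/7; a_2 = (10/7)/(20/3) = 3/14
  n = 3: D(3) = 3(3 + 4/3) = 13; numerator = -1(3/14) + 1(-3/7) = -9/14; a_3 = (-9/14)/(13) = -9/182
  n = 4: D(4) = 4(4 + 4/3) = 64/3; numerator = -1(-9/182) + 1(3/14) = 24/91; a_4 = (24/91)/(64/3) = 9/728
  n = 5: D(5) = 5(5 + 4/3) = 95/3; numerator = -1(9/728) + 1(-9/182) = -45/728; a_5 = (-45/728)/(95/3) = -27/13832

r = 1; a_0 = 1; a_1 = -3/7; a_2 = 3/14; a_3 = -9/182; a_4 = 9/728; a_5 = -27/13832
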